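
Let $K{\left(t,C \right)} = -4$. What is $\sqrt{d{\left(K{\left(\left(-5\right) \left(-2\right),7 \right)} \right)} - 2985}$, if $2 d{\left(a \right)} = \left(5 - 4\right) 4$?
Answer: $i \sqrt{2983} \approx 54.617 i$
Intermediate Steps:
$d{\left(a \right)} = 2$ ($d{\left(a \right)} = \frac{\left(5 - 4\right) 4}{2} = \frac{1 \cdot 4}{2} = \frac{1}{2} \cdot 4 = 2$)
$\sqrt{d{\left(K{\left(\left(-5\right) \left(-2\right),7 \right)} \right)} - 2985} = \sqrt{2 - 2985} = \sqrt{-2983} = i \sqrt{2983}$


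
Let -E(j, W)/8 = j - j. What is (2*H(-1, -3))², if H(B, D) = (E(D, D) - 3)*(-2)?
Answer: 144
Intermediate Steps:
E(j, W) = 0 (E(j, W) = -8*(j - j) = -8*0 = 0)
H(B, D) = 6 (H(B, D) = (0 - 3)*(-2) = -3*(-2) = 6)
(2*H(-1, -3))² = (2*6)² = 12² = 144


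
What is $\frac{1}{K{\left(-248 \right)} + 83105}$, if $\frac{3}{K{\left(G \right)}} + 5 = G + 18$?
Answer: $\frac{235}{19529672} \approx 1.2033 \cdot 10^{-5}$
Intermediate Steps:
$K{\left(G \right)} = \frac{3}{13 + G}$ ($K{\left(G \right)} = \frac{3}{-5 + \left(G + 18\right)} = \frac{3}{-5 + \left(18 + G\right)} = \frac{3}{13 + G}$)
$\frac{1}{K{\left(-248 \right)} + 83105} = \frac{1}{\frac{3}{13 - 248} + 83105} = \frac{1}{\frac{3}{-235} + 83105} = \frac{1}{3 \left(- \frac{1}{235}\right) + 83105} = \frac{1}{- \frac{3}{235} + 83105} = \frac{1}{\frac{19529672}{235}} = \frac{235}{19529672}$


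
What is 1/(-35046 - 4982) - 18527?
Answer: -741598757/40028 ≈ -18527.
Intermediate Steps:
1/(-35046 - 4982) - 18527 = 1/(-40028) - 18527 = -1/40028 - 18527 = -741598757/40028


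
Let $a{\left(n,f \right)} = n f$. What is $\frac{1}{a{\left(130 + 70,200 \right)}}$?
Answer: $\frac{1}{40000} \approx 2.5 \cdot 10^{-5}$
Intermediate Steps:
$a{\left(n,f \right)} = f n$
$\frac{1}{a{\left(130 + 70,200 \right)}} = \frac{1}{200 \left(130 + 70\right)} = \frac{1}{200 \cdot 200} = \frac{1}{40000}$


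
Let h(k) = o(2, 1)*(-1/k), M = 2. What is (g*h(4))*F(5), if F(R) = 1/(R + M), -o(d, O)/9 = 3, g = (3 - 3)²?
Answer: 0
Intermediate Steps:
g = 0 (g = 0² = 0)
o(d, O) = -27 (o(d, O) = -9*3 = -27)
F(R) = 1/(2 + R) (F(R) = 1/(R + 2) = 1/(2 + R))
h(k) = 27/k (h(k) = -(-27)/k = 27/k)
(g*h(4))*F(5) = (0*(27/4))/(2 + 5) = (0*(27*(¼)))/7 = (0*(27/4))*(⅐) = 0*(⅐) = 0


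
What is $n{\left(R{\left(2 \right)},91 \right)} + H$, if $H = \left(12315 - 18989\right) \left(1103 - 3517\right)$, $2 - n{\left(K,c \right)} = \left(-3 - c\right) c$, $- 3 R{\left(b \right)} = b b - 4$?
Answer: $16119592$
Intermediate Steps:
$R{\left(b \right)} = \frac{4}{3} - \frac{b^{2}}{3}$ ($R{\left(b \right)} = - \frac{b b - 4}{3} = - \frac{b^{2} - 4}{3} = - \frac{-4 + b^{2}}{3} = \frac{4}{3} - \frac{b^{2}}{3}$)
$n{\left(K,c \right)} = 2 - c \left(-3 - c\right)$ ($n{\left(K,c \right)} = 2 - \left(-3 - c\right) c = 2 - c \left(-3 - c\right)$)
$H = 16111036$ ($H = \left(-6674\right) \left(-2414\right) = 16111036$)
$n{\left(R{\left(2 \right)},91 \right)} + H = \left(2 + 91^{2} + 3 \cdot 91\right) + 16111036 = \left(2 + 8281 + 273\right) + 16111036 = 8556 + 16111036 = 16119592$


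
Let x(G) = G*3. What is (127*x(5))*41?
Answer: 78105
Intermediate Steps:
x(G) = 3*G
(127*x(5))*41 = (127*(3*5))*41 = (127*15)*41 = 1905*41 = 78105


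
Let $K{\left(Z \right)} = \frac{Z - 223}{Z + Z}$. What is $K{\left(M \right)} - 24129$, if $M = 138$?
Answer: $- \frac{6659689}{276} \approx -24129.0$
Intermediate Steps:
$K{\left(Z \right)} = \frac{-223 + Z}{2 Z}$
$K{\left(M \right)} - 24129 = \frac{-223 + 138}{2 \cdot 138} - 24129 = \frac{1}{2} \cdot \frac{1}{138} \left(-85\right) - 24129 = - \frac{85}{276} - 24129 = - \frac{6659689}{276}$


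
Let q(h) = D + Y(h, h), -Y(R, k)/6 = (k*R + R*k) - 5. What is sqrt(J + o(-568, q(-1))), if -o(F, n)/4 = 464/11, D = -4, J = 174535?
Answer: sqrt(21098319)/11 ≈ 417.57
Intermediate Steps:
Y(R, k) = 30 - 12*R*k (Y(R, k) = -6*((k*R + R*k) - 5) = -6*((R*k + R*k) - 5) = -6*(2*R*k - 5) = -6*(-5 + 2*R*k) = 30 - 12*R*k)
q(h) = 26 - 12*h**2 (q(h) = -4 + (30 - 12*h*h) = -4 + (30 - 12*h**2) = 26 - 12*h**2)
o(F, n) = -1856/11
sqrt(J + o(-568, q(-1))) = sqrt(174535 - 1856/11) = sqrt(1918029/11) = sqrt(21098319)/11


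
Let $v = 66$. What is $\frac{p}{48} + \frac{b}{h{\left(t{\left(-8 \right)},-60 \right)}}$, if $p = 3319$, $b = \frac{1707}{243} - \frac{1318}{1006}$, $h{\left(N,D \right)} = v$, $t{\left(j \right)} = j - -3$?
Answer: $\frac{1489348811}{21512304} \approx 69.232$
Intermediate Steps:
$t{\left(j \right)} = 3 + j$ ($t{\left(j \right)} = j + 3 = 3 + j$)
$h{\left(N,D \right)} = 66$
$b = \frac{232828}{40743}$ ($b = 1707 \cdot \frac{1}{243} - \frac{659}{503} = \frac{569}{81} - \frac{659}{503} = \frac{232828}{40743} \approx 5.7146$)
$\frac{p}{48} + \frac{b}{h{\left(t{\left(-8 \right)},-60 \right)}} = \frac{3319}{48} + \frac{232828}{40743 \cdot 66} = 3319 \cdot \frac{1}{48} + \frac{232828}{40743} \cdot \frac{1}{66} = \frac{3319}{48} + \frac{116414}{1344519} = \frac{1489348811}{21512304}$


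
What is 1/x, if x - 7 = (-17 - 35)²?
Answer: 1/2711 ≈ 0.00036887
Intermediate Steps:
x = 2711 (x = 7 + (-17 - 35)² = 7 + (-52)² = 7 + 2704 = 2711)
1/x = 1/2711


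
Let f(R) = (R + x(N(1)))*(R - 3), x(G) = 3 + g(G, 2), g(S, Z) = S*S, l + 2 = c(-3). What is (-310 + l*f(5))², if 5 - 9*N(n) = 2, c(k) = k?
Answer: 12390400/81 ≈ 1.5297e+5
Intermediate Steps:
N(n) = ⅓ (N(n) = 5/9 - ⅑*2 = 5/9 - 2/9 = ⅓)
l = -5 (l = -2 - 3 = -5)
g(S, Z) = S²
x(G) = 3 + G²
f(R) = (-3 + R)*(28/9 + R) (f(R) = (R + (3 + (⅓)²))*(R - 3) = (R + (3 + ⅑))*(-3 + R) = (R + 28/9)*(-3 + R) = (28/9 + R)*(-3 + R) = (-3 + R)*(28/9 + R))
(-310 + l*f(5))² = (-310 - 5*(-28/3 + 5² + (⅑)*5))² = (-310 - 5*(-28/3 + 25 + 5/9))² = (-310 - 5*146/9)² = (-310 - 730/9)² = (-3520/9)² = 12390400/81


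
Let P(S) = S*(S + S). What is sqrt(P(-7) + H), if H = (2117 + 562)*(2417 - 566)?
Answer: sqrt(4958927) ≈ 2226.9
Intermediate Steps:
P(S) = 2*S**2 (P(S) = S*(2*S) = 2*S**2)
H = 4958829 (H = 2679*1851 = 4958829)
sqrt(P(-7) + H) = sqrt(2*(-7)**2 + 4958829) = sqrt(2*49 + 4958829) = sqrt(98 + 4958829) = sqrt(4958927)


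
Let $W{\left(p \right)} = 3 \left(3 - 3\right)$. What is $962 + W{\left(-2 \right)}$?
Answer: $962$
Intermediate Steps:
$W{\left(p \right)} = 0$ ($W{\left(p \right)} = 3 \cdot 0 = 0$)
$962 + W{\left(-2 \right)} = 962 + 0 = 962$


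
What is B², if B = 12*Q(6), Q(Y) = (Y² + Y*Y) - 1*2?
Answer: 705600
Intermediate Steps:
Q(Y) = -2 + 2*Y² (Q(Y) = (Y² + Y²) - 2 = 2*Y² - 2 = -2 + 2*Y²)
B = 840 (B = 12*(-2 + 2*6²) = 12*(-2 + 2*36) = 12*(-2 + 72) = 12*70 = 840)
B² = 840² = 705600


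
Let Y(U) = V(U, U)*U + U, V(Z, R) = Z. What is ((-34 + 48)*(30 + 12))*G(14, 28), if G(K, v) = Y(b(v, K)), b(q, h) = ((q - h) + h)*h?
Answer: 90584928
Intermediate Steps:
b(q, h) = h*q (b(q, h) = q*h = h*q)
Y(U) = U + U² (Y(U) = U*U + U = U² + U = U + U²)
G(K, v) = K*v*(1 + K*v) (G(K, v) = (K*v)*(1 + K*v) = K*v*(1 + K*v))
((-34 + 48)*(30 + 12))*G(14, 28) = ((-34 + 48)*(30 + 12))*(14*28*(1 + 14*28)) = (14*42)*(14*28*(1 + 392)) = 588*(14*28*393) = 588*154056 = 90584928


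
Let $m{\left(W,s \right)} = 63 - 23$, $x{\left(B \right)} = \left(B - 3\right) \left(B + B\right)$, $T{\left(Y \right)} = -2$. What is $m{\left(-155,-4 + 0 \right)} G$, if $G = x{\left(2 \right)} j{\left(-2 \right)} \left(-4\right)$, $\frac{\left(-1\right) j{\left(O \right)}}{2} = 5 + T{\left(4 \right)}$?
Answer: $-3840$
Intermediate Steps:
$j{\left(O \right)} = -6$ ($j{\left(O \right)} = - 2 \left(5 - 2\right) = \left(-2\right) 3 = -6$)
$x{\left(B \right)} = 2 B \left(-3 + B\right)$ ($x{\left(B \right)} = \left(-3 + B\right) 2 B = 2 B \left(-3 + B\right)$)
$m{\left(W,s \right)} = 40$
$G = -96$ ($G = 2 \cdot 2 \left(-3 + 2\right) \left(-6\right) \left(-4\right) = 2 \cdot 2 \left(-1\right) \left(-6\right) \left(-4\right) = \left(-4\right) \left(-6\right) \left(-4\right) = 24 \left(-4\right) = -96$)
$m{\left(-155,-4 + 0 \right)} G = 40 \left(-96\right) = -3840$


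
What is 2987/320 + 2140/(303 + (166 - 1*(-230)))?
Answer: 2772713/223680 ≈ 12.396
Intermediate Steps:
2987/320 + 2140/(303 + (166 - 1*(-230))) = 2987*(1/320) + 2140/(303 + (166 + 230)) = 2987/320 + 2140/(303 + 396) = 2987/320 + 2140/699 = 2772713/223680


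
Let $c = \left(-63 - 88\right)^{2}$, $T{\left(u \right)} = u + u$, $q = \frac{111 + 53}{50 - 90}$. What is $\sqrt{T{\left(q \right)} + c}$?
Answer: $\frac{2 \sqrt{142455}}{5} \approx 150.97$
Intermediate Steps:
$q = - \frac{41}{10}$ ($q = \frac{164}{-40} = 164 \left(- \frac{1}{40}\right) = - \frac{41}{10} \approx -4.1$)
$T{\left(u \right)} = 2 u$
$c = 22801$ ($c = \left(-151\right)^{2} = 22801$)
$\sqrt{T{\left(q \right)} + c} = \sqrt{2 \left(- \frac{41}{10}\right) + 22801} = \sqrt{- \frac{41}{5} + 22801} = \sqrt{\frac{113964}{5}} = \frac{2 \sqrt{142455}}{5}$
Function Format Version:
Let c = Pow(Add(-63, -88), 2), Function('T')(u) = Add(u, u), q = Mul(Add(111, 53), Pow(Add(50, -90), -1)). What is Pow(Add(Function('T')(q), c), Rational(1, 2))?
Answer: Mul(Rational(2, 5), Pow(142455, Rational(1, 2))) ≈ 150.97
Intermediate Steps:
q = Rational(-41, 10) (q = Mul(164, Pow(-40, -1)) = Mul(164, Rational(-1, 40)) = Rational(-41, 10) ≈ -4.1000)
Function('T')(u) = Mul(2, u)
c = 22801 (c = Pow(-151, 2) = 22801)
Pow(Add(Function('T')(q), c), Rational(1, 2)) = Pow(Add(Mul(2, Rational(-41, 10)), 22801), Rational(1, 2)) = Pow(Add(Rational(-41, 5), 22801), Rational(1, 2)) = Pow(Rational(113964, 5), Rational(1, 2)) = Mul(Rational(2, 5), Pow(142455, Rational(1, 2)))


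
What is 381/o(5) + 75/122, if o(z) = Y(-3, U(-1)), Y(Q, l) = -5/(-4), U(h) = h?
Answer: 186303/610 ≈ 305.41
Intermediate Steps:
Y(Q, l) = 5/4 (Y(Q, l) = -5*(-¼) = 5/4)
o(z) = 5/4
381/o(5) + 75/122 = 381/(5/4) + 75/122 = 381*(⅘) + 75*(1/122) = 1524/5 + 75/122 = 186303/610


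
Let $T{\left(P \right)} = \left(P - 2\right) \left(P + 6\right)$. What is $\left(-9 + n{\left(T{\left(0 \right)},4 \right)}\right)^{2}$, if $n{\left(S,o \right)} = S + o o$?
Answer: $25$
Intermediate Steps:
$T{\left(P \right)} = \left(-2 + P\right) \left(6 + P\right)$
$n{\left(S,o \right)} = S + o^{2}$
$\left(-9 + n{\left(T{\left(0 \right)},4 \right)}\right)^{2} = \left(-9 + \left(\left(-12 + 0^{2} + 4 \cdot 0\right) + 4^{2}\right)\right)^{2} = \left(-9 + \left(\left(-12 + 0 + 0\right) + 16\right)\right)^{2} = \left(-9 + \left(-12 + 16\right)\right)^{2} = \left(-9 + 4\right)^{2} = \left(-5\right)^{2} = 25$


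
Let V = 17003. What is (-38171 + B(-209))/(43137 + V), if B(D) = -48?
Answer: -38219/60140 ≈ -0.63550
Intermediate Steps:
(-38171 + B(-209))/(43137 + V) = (-38171 - 48)/(43137 + 17003) = -38219/60140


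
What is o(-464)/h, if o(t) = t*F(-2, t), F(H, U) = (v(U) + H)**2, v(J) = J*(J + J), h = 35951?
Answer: -86029195118400/35951 ≈ -2.3930e+9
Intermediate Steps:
v(J) = 2*J**2 (v(J) = J*(2*J) = 2*J**2)
F(H, U) = (H + 2*U**2)**2 (F(H, U) = (2*U**2 + H)**2 = (H + 2*U**2)**2)
o(t) = t*(-2 + 2*t**2)**2
o(-464)/h = (4*(-464)*(-1 + (-464)**2)**2)/35951 = (4*(-464)*(-1 + 215296)**2)*(1/35951) = (4*(-464)*215295**2)*(1/35951) = (4*(-464)*46351937025)*(1/35951) = -86029195118400*1/35951 = -86029195118400/35951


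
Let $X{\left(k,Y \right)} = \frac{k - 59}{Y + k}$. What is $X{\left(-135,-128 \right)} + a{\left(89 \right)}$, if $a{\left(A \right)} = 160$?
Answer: $\frac{42274}{263} \approx 160.74$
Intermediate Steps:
$X{\left(k,Y \right)} = \frac{-59 + k}{Y + k}$
$X{\left(-135,-128 \right)} + a{\left(89 \right)} = \frac{-59 - 135}{-128 - 135} + 160 = \frac{1}{-263} \left(-194\right) + 160 = \left(- \frac{1}{263}\right) \left(-194\right) + 160 = \frac{194}{263} + 160 = \frac{42274}{263}$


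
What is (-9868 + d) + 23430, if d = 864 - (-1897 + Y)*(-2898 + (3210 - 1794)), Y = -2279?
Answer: -6174406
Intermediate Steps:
d = -6187968 (d = 864 - (-1897 - 2279)*(-2898 + (3210 - 1794)) = 864 - (-4176)*(-2898 + 1416) = 864 - (-4176)*(-1482) = 864 - 1*6188832 = 864 - 6188832 = -6187968)
(-9868 + d) + 23430 = (-9868 - 6187968) + 23430 = -6197836 + 23430 = -6174406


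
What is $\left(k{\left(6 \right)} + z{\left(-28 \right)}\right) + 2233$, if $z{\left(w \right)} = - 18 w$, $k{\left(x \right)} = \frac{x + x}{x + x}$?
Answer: $2738$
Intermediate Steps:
$k{\left(x \right)} = 1$ ($k{\left(x \right)} = \frac{2 x}{2 x} = 2 x \frac{1}{2 x} = 1$)
$\left(k{\left(6 \right)} + z{\left(-28 \right)}\right) + 2233 = \left(1 - -504\right) + 2233 = \left(1 + 504\right) + 2233 = 505 + 2233 = 2738$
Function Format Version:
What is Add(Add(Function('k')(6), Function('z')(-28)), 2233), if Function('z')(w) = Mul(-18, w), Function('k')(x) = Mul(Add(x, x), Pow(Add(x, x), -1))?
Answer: 2738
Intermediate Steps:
Function('k')(x) = 1 (Function('k')(x) = Mul(Mul(2, x), Pow(Mul(2, x), -1)) = Mul(Mul(2, x), Mul(Rational(1, 2), Pow(x, -1))) = 1)
Add(Add(Function('k')(6), Function('z')(-28)), 2233) = Add(Add(1, Mul(-18, -28)), 2233) = Add(Add(1, 504), 2233) = Add(505, 2233) = 2738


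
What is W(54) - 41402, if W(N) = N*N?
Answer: -38486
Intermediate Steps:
W(N) = N²
W(54) - 41402 = 54² - 41402 = 2916 - 41402 = -38486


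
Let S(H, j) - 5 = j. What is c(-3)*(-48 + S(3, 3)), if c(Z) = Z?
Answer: 120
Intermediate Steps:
S(H, j) = 5 + j
c(-3)*(-48 + S(3, 3)) = -3*(-48 + (5 + 3)) = -3*(-48 + 8) = -3*(-40) = 120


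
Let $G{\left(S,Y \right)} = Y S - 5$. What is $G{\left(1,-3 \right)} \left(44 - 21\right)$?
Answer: $-184$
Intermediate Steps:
$G{\left(S,Y \right)} = -5 + S Y$ ($G{\left(S,Y \right)} = S Y - 5 = -5 + S Y$)
$G{\left(1,-3 \right)} \left(44 - 21\right) = \left(-5 + 1 \left(-3\right)\right) \left(44 - 21\right) = \left(-5 - 3\right) 23 = \left(-8\right) 23 = -184$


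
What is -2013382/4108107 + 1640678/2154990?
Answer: 400210450061/1475488250655 ≈ 0.27124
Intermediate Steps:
-2013382/4108107 + 1640678/2154990 = -2013382*1/4108107 + 1640678*(1/2154990) = -2013382/4108107 + 820339/1077495 = 400210450061/1475488250655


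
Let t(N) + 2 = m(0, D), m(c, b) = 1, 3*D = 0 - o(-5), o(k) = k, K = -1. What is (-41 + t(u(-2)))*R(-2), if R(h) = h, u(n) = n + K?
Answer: 84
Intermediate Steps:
D = 5/3 (D = (0 - 1*(-5))/3 = (0 + 5)/3 = (⅓)*5 = 5/3 ≈ 1.6667)
u(n) = -1 + n (u(n) = n - 1 = -1 + n)
t(N) = -1 (t(N) = -2 + 1 = -1)
(-41 + t(u(-2)))*R(-2) = (-41 - 1)*(-2) = -42*(-2) = 84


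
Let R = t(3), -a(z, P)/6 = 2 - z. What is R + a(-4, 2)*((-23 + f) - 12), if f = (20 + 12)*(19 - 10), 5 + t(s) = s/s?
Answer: -9112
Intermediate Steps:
t(s) = -4 (t(s) = -5 + s/s = -5 + 1 = -4)
a(z, P) = -12 + 6*z (a(z, P) = -6*(2 - z) = -12 + 6*z)
f = 288 (f = 32*9 = 288)
R = -4
R + a(-4, 2)*((-23 + f) - 12) = -4 + (-12 + 6*(-4))*((-23 + 288) - 12) = -4 + (-12 - 24)*(265 - 12) = -4 - 36*253 = -4 - 9108 = -9112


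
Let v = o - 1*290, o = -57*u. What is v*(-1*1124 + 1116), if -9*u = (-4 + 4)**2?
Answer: 2320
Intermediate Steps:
u = 0 (u = -(-4 + 4)**2/9 = -1/9*0**2 = -1/9*0 = 0)
o = 0 (o = -57*0 = 0)
v = -290 (v = 0 - 1*290 = 0 - 290 = -290)
v*(-1*1124 + 1116) = -290*(-1*1124 + 1116) = -290*(-1124 + 1116) = -290*(-8) = 2320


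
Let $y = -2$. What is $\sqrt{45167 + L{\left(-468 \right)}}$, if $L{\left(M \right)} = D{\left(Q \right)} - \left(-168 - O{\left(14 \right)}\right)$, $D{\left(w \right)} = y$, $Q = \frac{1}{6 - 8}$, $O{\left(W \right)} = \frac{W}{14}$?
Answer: $\sqrt{45334} \approx 212.92$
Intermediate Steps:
$O{\left(W \right)} = \frac{W}{14}$ ($O{\left(W \right)} = W \frac{1}{14} = \frac{W}{14}$)
$Q = - \frac{1}{2}$ ($Q = \frac{1}{-2} = - \frac{1}{2} \approx -0.5$)
$D{\left(w \right)} = -2$
$L{\left(M \right)} = 167$ ($L{\left(M \right)} = -2 - \left(-168 - \frac{1}{14} \cdot 14\right) = -2 - \left(-168 - 1\right) = -2 - -169 = -2 + 169 = 167$)
$\sqrt{45167 + L{\left(-468 \right)}} = \sqrt{45167 + 167} = \sqrt{45334}$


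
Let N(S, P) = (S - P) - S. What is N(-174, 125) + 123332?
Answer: 123207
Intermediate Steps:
N(S, P) = -P
N(-174, 125) + 123332 = -1*125 + 123332 = -125 + 123332 = 123207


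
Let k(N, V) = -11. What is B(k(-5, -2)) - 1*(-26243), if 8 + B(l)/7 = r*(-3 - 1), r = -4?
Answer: 26299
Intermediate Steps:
B(l) = 56 (B(l) = -56 + 7*(-4*(-3 - 1)) = -56 + 7*(-4*(-4)) = -56 + 7*16 = -56 + 112 = 56)
B(k(-5, -2)) - 1*(-26243) = 56 - 1*(-26243) = 56 + 26243 = 26299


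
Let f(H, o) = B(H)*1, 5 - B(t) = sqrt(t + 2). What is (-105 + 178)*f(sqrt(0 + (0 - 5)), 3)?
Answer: 365 - 73*sqrt(2 + I*sqrt(5)) ≈ 249.58 - 51.619*I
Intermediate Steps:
B(t) = 5 - sqrt(2 + t) (B(t) = 5 - sqrt(t + 2) = 5 - sqrt(2 + t))
f(H, o) = 5 - sqrt(2 + H) (f(H, o) = (5 - sqrt(2 + H))*1 = 5 - sqrt(2 + H))
(-105 + 178)*f(sqrt(0 + (0 - 5)), 3) = (-105 + 178)*(5 - sqrt(2 + sqrt(0 + (0 - 5)))) = 73*(5 - sqrt(2 + sqrt(0 - 5))) = 73*(5 - sqrt(2 + sqrt(-5))) = 73*(5 - sqrt(2 + I*sqrt(5))) = 365 - 73*sqrt(2 + I*sqrt(5))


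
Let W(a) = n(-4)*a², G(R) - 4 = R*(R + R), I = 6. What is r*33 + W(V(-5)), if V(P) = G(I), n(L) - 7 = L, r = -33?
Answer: 16239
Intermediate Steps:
n(L) = 7 + L
G(R) = 4 + 2*R² (G(R) = 4 + R*(R + R) = 4 + R*(2*R) = 4 + 2*R²)
V(P) = 76 (V(P) = 4 + 2*6² = 4 + 2*36 = 4 + 72 = 76)
W(a) = 3*a² (W(a) = (7 - 4)*a² = 3*a²)
r*33 + W(V(-5)) = -33*33 + 3*76² = -1089 + 3*5776 = -1089 + 17328 = 16239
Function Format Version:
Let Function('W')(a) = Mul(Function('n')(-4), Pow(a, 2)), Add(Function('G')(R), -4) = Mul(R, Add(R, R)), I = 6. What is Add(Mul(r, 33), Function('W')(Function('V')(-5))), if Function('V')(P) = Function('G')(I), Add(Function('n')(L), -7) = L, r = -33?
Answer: 16239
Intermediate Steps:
Function('n')(L) = Add(7, L)
Function('G')(R) = Add(4, Mul(2, Pow(R, 2))) (Function('G')(R) = Add(4, Mul(R, Add(R, R))) = Add(4, Mul(R, Mul(2, R))) = Add(4, Mul(2, Pow(R, 2))))
Function('V')(P) = 76 (Function('V')(P) = Add(4, Mul(2, Pow(6, 2))) = Add(4, Mul(2, 36)) = Add(4, 72) = 76)
Function('W')(a) = Mul(3, Pow(a, 2)) (Function('W')(a) = Mul(Add(7, -4), Pow(a, 2)) = Mul(3, Pow(a, 2)))
Add(Mul(r, 33), Function('W')(Function('V')(-5))) = Add(Mul(-33, 33), Mul(3, Pow(76, 2))) = Add(-1089, Mul(3, 5776)) = Add(-1089, 17328) = 16239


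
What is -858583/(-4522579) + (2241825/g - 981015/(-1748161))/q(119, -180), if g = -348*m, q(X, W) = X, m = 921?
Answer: 470623855357759763/3466044801227900724 ≈ 0.13578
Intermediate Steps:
g = -320508 (g = -348*921 = -320508)
-858583/(-4522579) + (2241825/g - 981015/(-1748161))/q(119, -180) = -858583/(-4522579) + (2241825/(-320508) - 981015/(-1748161))/119 = -858583*(-1/4522579) + (2241825*(-1/320508) - 981015*(-1/1748161))*(1/119) = 858583/4522579 + (-747275/106836 + 981015/1748161)*(1/119) = 858583/4522579 - 1201549292735/186766528596*1/119 = 858583/4522579 - 1201549292735/22225216902924 = 470623855357759763/3466044801227900724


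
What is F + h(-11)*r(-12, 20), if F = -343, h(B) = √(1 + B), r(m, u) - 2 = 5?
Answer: -343 + 7*I*√10 ≈ -343.0 + 22.136*I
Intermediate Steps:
r(m, u) = 7 (r(m, u) = 2 + 5 = 7)
F + h(-11)*r(-12, 20) = -343 + √(1 - 11)*7 = -343 + √(-10)*7 = -343 + (I*√10)*7 = -343 + 7*I*√10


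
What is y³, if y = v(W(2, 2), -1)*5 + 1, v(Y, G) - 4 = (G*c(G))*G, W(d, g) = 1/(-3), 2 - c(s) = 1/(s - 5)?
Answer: 6967871/216 ≈ 32259.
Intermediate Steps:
c(s) = 2 - 1/(-5 + s) (c(s) = 2 - 1/(s - 5) = 2 - 1/(-5 + s))
W(d, g) = -⅓
v(Y, G) = 4 + G²*(-11 + 2*G)/(-5 + G) (v(Y, G) = 4 + (G*((-11 + 2*G)/(-5 + G)))*G = 4 + (G*(-11 + 2*G)/(-5 + G))*G = 4 + G²*(-11 + 2*G)/(-5 + G))
y = 191/6 (y = ((-20 + 4*(-1) + (-1)²*(-11 + 2*(-1)))/(-5 - 1))*5 + 1 = ((-20 - 4 + 1*(-11 - 2))/(-6))*5 + 1 = -(-20 - 4 + 1*(-13))/6*5 + 1 = -(-20 - 4 - 13)/6*5 + 1 = -⅙*(-37)*5 + 1 = (37/6)*5 + 1 = 185/6 + 1 = 191/6 ≈ 31.833)
y³ = (191/6)³ = 6967871/216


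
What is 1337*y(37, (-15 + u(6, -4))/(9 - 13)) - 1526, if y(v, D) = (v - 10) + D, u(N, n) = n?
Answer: 163695/4 ≈ 40924.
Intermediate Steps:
y(v, D) = -10 + D + v (y(v, D) = (-10 + v) + D = -10 + D + v)
1337*y(37, (-15 + u(6, -4))/(9 - 13)) - 1526 = 1337*(-10 + (-15 - 4)/(9 - 13) + 37) - 1526 = 1337*(-10 - 19/(-4) + 37) - 1526 = 1337*(-10 - 19*(-1/4) + 37) - 1526 = 1337*(-10 + 19/4 + 37) - 1526 = 1337*(127/4) - 1526 = 169799/4 - 1526 = 163695/4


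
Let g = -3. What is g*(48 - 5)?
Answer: -129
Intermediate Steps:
g*(48 - 5) = -3*(48 - 5) = -3*43 = -129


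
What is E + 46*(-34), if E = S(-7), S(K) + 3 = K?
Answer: -1574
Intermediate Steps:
S(K) = -3 + K
E = -10 (E = -3 - 7 = -10)
E + 46*(-34) = -10 + 46*(-34) = -10 - 1564 = -1574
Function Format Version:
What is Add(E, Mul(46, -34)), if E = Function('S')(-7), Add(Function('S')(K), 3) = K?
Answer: -1574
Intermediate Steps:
Function('S')(K) = Add(-3, K)
E = -10 (E = Add(-3, -7) = -10)
Add(E, Mul(46, -34)) = Add(-10, Mul(46, -34)) = Add(-10, -1564) = -1574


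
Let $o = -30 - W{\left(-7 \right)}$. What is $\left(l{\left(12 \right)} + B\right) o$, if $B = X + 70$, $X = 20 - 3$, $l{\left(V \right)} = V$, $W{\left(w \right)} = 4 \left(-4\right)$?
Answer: $-1386$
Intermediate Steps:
$W{\left(w \right)} = -16$
$X = 17$
$B = 87$ ($B = 17 + 70 = 87$)
$o = -14$ ($o = -30 - -16 = -30 + 16 = -14$)
$\left(l{\left(12 \right)} + B\right) o = \left(12 + 87\right) \left(-14\right) = 99 \left(-14\right) = -1386$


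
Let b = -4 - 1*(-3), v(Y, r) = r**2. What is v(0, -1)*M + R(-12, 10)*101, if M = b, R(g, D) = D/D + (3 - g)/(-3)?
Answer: -405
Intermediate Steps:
R(g, D) = g/3 (R(g, D) = 1 + (3 - g)*(-1/3) = 1 + (-1 + g/3) = g/3)
b = -1 (b = -4 + 3 = -1)
M = -1
v(0, -1)*M + R(-12, 10)*101 = (-1)**2*(-1) + ((1/3)*(-12))*101 = 1*(-1) - 4*101 = -1 - 404 = -405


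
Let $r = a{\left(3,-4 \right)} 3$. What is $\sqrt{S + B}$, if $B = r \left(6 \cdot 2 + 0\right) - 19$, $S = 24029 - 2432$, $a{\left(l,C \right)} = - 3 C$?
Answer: $\sqrt{22010} \approx 148.36$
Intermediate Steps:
$r = 36$ ($r = \left(-3\right) \left(-4\right) 3 = 12 \cdot 3 = 36$)
$S = 21597$
$B = 413$ ($B = 36 \left(6 \cdot 2 + 0\right) - 19 = 36 \left(12 + 0\right) - 19 = 36 \cdot 12 - 19 = 432 - 19 = 413$)
$\sqrt{S + B} = \sqrt{21597 + 413} = \sqrt{22010}$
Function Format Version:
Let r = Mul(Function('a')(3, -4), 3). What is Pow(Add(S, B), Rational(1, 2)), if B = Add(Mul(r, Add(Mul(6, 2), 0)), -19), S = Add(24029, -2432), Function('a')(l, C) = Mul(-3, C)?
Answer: Pow(22010, Rational(1, 2)) ≈ 148.36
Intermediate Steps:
r = 36 (r = Mul(Mul(-3, -4), 3) = Mul(12, 3) = 36)
S = 21597
B = 413 (B = Add(Mul(36, Add(Mul(6, 2), 0)), -19) = Add(Mul(36, Add(12, 0)), -19) = Add(Mul(36, 12), -19) = Add(432, -19) = 413)
Pow(Add(S, B), Rational(1, 2)) = Pow(Add(21597, 413), Rational(1, 2)) = Pow(22010, Rational(1, 2))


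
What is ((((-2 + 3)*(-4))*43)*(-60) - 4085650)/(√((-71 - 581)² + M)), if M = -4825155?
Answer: 4075330*I*√4400051/4400051 ≈ 1942.8*I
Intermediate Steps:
((((-2 + 3)*(-4))*43)*(-60) - 4085650)/(√((-71 - 581)² + M)) = ((((-2 + 3)*(-4))*43)*(-60) - 4085650)/(√((-71 - 581)² - 4825155)) = (((1*(-4))*43)*(-60) - 4085650)/(√((-652)² - 4825155)) = (-4*43*(-60) - 4085650)/(√(425104 - 4825155)) = (-172*(-60) - 4085650)/(√(-4400051)) = (10320 - 4085650)/((I*√4400051)) = -(-4075330)*I*√4400051/4400051 = 4075330*I*√4400051/4400051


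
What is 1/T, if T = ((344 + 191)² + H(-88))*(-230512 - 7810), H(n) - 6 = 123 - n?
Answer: -1/68265430324 ≈ -1.4649e-11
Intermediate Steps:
H(n) = 129 - n (H(n) = 6 + (123 - n) = 129 - n)
T = -68265430324 (T = ((344 + 191)² + (129 - 1*(-88)))*(-230512 - 7810) = (535² + (129 + 88))*(-238322) = (286225 + 217)*(-238322) = 286442*(-238322) = -68265430324)
1/T = 1/(-68265430324) = -1/68265430324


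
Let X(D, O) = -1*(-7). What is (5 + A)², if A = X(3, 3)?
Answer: 144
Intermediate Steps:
X(D, O) = 7
A = 7
(5 + A)² = (5 + 7)² = 12² = 144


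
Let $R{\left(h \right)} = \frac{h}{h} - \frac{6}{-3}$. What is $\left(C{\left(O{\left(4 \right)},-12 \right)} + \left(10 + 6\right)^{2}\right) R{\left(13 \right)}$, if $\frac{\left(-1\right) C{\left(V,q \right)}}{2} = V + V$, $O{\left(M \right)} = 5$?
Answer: $708$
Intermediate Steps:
$C{\left(V,q \right)} = - 4 V$ ($C{\left(V,q \right)} = - 2 \left(V + V\right) = - 2 \cdot 2 V = - 4 V$)
$R{\left(h \right)} = 3$ ($R{\left(h \right)} = 1 - -2 = 1 + 2 = 3$)
$\left(C{\left(O{\left(4 \right)},-12 \right)} + \left(10 + 6\right)^{2}\right) R{\left(13 \right)} = \left(\left(-4\right) 5 + \left(10 + 6\right)^{2}\right) 3 = \left(-20 + 16^{2}\right) 3 = \left(-20 + 256\right) 3 = 236 \cdot 3 = 708$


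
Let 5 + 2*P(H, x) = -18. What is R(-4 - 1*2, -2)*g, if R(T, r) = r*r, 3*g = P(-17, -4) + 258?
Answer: 986/3 ≈ 328.67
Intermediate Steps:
P(H, x) = -23/2 (P(H, x) = -5/2 + (½)*(-18) = -5/2 - 9 = -23/2)
g = 493/6 (g = (-23/2 + 258)/3 = (⅓)*(493/2) = 493/6 ≈ 82.167)
R(T, r) = r²
R(-4 - 1*2, -2)*g = (-2)²*(493/6) = 4*(493/6) = 986/3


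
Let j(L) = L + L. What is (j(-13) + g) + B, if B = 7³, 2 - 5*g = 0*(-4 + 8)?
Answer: 1587/5 ≈ 317.40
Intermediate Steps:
j(L) = 2*L
g = ⅖ (g = ⅖ - 0*(-4 + 8) = ⅖ - 0*4 = ⅖ - ⅕*0 = ⅖ + 0 = ⅖ ≈ 0.40000)
B = 343
(j(-13) + g) + B = (2*(-13) + ⅖) + 343 = (-26 + ⅖) + 343 = -128/5 + 343 = 1587/5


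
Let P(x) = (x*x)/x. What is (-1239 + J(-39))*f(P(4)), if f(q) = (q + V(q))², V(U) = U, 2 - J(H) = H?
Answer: -76672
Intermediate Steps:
J(H) = 2 - H
P(x) = x (P(x) = x²/x = x)
f(q) = 4*q² (f(q) = (q + q)² = (2*q)² = 4*q²)
(-1239 + J(-39))*f(P(4)) = (-1239 + (2 - 1*(-39)))*(4*4²) = (-1239 + (2 + 39))*(4*16) = (-1239 + 41)*64 = -1198*64 = -76672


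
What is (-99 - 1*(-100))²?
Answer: 1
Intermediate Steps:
(-99 - 1*(-100))² = (-99 + 100)² = 1² = 1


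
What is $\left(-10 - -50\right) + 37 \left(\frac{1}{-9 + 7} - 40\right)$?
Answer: $- \frac{2917}{2} \approx -1458.5$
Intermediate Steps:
$\left(-10 - -50\right) + 37 \left(\frac{1}{-9 + 7} - 40\right) = \left(-10 + 50\right) + 37 \left(\frac{1}{-2} - 40\right) = 40 + 37 \left(- \frac{1}{2} - 40\right) = 40 + 37 \left(- \frac{81}{2}\right) = 40 - \frac{2997}{2} = - \frac{2917}{2}$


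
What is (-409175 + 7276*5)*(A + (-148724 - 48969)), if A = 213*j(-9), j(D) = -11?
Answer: 74572420620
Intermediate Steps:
A = -2343 (A = 213*(-11) = -2343)
(-409175 + 7276*5)*(A + (-148724 - 48969)) = (-409175 + 7276*5)*(-2343 + (-148724 - 48969)) = (-409175 + 36380)*(-2343 - 197693) = -372795*(-200036) = 74572420620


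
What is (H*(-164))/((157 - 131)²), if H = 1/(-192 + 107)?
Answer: 41/14365 ≈ 0.0028542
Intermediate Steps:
H = -1/85 (H = 1/(-85) = -1/85 ≈ -0.011765)
(H*(-164))/((157 - 131)²) = (-1/85*(-164))/((157 - 131)²) = 164/(85*(26²)) = (164/85)/676 = (164/85)*(1/676) = 41/14365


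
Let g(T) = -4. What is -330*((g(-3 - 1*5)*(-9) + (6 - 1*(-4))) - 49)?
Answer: 990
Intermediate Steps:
-330*((g(-3 - 1*5)*(-9) + (6 - 1*(-4))) - 49) = -330*((-4*(-9) + (6 - 1*(-4))) - 49) = -330*((36 + (6 + 4)) - 49) = -330*((36 + 10) - 49) = -330*(46 - 49) = -330*(-3) = 990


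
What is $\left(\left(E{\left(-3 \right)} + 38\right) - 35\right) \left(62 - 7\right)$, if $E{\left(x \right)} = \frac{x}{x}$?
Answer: $220$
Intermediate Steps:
$E{\left(x \right)} = 1$
$\left(\left(E{\left(-3 \right)} + 38\right) - 35\right) \left(62 - 7\right) = \left(\left(1 + 38\right) - 35\right) \left(62 - 7\right) = \left(39 - 35\right) 55 = 4 \cdot 55 = 220$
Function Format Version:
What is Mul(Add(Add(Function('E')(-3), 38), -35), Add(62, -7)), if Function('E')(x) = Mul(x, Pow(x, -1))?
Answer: 220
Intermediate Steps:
Function('E')(x) = 1
Mul(Add(Add(Function('E')(-3), 38), -35), Add(62, -7)) = Mul(Add(Add(1, 38), -35), Add(62, -7)) = Mul(Add(39, -35), 55) = Mul(4, 55) = 220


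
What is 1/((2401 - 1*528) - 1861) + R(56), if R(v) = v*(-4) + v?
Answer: -2015/12 ≈ -167.92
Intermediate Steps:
R(v) = -3*v (R(v) = -4*v + v = -3*v)
1/((2401 - 1*528) - 1861) + R(56) = 1/((2401 - 1*528) - 1861) - 3*56 = 1/((2401 - 528) - 1861) - 168 = 1/(1873 - 1861) - 168 = 1/12 - 168 = -2015/12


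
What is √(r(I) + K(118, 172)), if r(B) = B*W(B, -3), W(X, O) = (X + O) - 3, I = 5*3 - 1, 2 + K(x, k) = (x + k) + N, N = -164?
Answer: 2*√59 ≈ 15.362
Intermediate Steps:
K(x, k) = -166 + k + x (K(x, k) = -2 + ((x + k) - 164) = -2 + ((k + x) - 164) = -2 + (-164 + k + x) = -166 + k + x)
I = 14 (I = 15 - 1 = 14)
W(X, O) = -3 + O + X (W(X, O) = (O + X) - 3 = -3 + O + X)
r(B) = B*(-6 + B) (r(B) = B*(-3 - 3 + B) = B*(-6 + B))
√(r(I) + K(118, 172)) = √(14*(-6 + 14) + (-166 + 172 + 118)) = √(14*8 + 124) = √(112 + 124) = √236 = 2*√59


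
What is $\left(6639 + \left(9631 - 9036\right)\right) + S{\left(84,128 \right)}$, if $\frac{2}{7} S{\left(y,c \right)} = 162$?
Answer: $7801$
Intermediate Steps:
$S{\left(y,c \right)} = 567$ ($S{\left(y,c \right)} = \frac{7}{2} \cdot 162 = 567$)
$\left(6639 + \left(9631 - 9036\right)\right) + S{\left(84,128 \right)} = \left(6639 + \left(9631 - 9036\right)\right) + 567 = \left(6639 + 595\right) + 567 = 7234 + 567 = 7801$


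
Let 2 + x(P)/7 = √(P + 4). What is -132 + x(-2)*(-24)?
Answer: 204 - 168*√2 ≈ -33.588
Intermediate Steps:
x(P) = -14 + 7*√(4 + P) (x(P) = -14 + 7*√(P + 4) = -14 + 7*√(4 + P))
-132 + x(-2)*(-24) = -132 + (-14 + 7*√(4 - 2))*(-24) = -132 + (-14 + 7*√2)*(-24) = -132 + (336 - 168*√2) = 204 - 168*√2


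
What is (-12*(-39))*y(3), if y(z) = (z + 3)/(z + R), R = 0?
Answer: 936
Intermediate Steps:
y(z) = (3 + z)/z (y(z) = (z + 3)/(z + 0) = (3 + z)/z)
(-12*(-39))*y(3) = (-12*(-39))*((3 + 3)/3) = 468*((1/3)*6) = 468*2 = 936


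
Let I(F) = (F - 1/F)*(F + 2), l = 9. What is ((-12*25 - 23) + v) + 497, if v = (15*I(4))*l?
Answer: 6423/2 ≈ 3211.5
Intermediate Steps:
I(F) = (2 + F)*(F - 1/F) (I(F) = (F - 1/F)*(2 + F) = (2 + F)*(F - 1/F))
v = 6075/2 (v = (15*(-1 + 4² - 2/4 + 2*4))*9 = (15*(-1 + 16 - 2*¼ + 8))*9 = (15*(-1 + 16 - ½ + 8))*9 = (15*(45/2))*9 = (675/2)*9 = 6075/2 ≈ 3037.5)
((-12*25 - 23) + v) + 497 = ((-12*25 - 23) + 6075/2) + 497 = ((-300 - 23) + 6075/2) + 497 = (-323 + 6075/2) + 497 = 5429/2 + 497 = 6423/2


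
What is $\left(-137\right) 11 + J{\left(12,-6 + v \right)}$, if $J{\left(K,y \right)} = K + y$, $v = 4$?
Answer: $-1497$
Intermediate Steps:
$\left(-137\right) 11 + J{\left(12,-6 + v \right)} = \left(-137\right) 11 + \left(12 + \left(-6 + 4\right)\right) = -1507 + \left(12 - 2\right) = -1507 + 10 = -1497$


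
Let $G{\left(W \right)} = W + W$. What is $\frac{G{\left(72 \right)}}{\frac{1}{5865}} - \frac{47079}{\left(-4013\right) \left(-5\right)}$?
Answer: $\frac{16946049321}{20065} \approx 8.4456 \cdot 10^{5}$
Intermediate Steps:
$G{\left(W \right)} = 2 W$
$\frac{G{\left(72 \right)}}{\frac{1}{5865}} - \frac{47079}{\left(-4013\right) \left(-5\right)} = \frac{2 \cdot 72}{\frac{1}{5865}} - \frac{47079}{\left(-4013\right) \left(-5\right)} = 144 \frac{1}{\frac{1}{5865}} - \frac{47079}{20065} = 144 \cdot 5865 - \frac{47079}{20065} = 844560 - \frac{47079}{20065} = \frac{16946049321}{20065}$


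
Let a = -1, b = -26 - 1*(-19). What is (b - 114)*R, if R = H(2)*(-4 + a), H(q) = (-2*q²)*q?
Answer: -9680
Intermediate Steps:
b = -7 (b = -26 + 19 = -7)
H(q) = -2*q³
R = 80 (R = (-2*2³)*(-4 - 1) = -2*8*(-5) = -16*(-5) = 80)
(b - 114)*R = (-7 - 114)*80 = -121*80 = -9680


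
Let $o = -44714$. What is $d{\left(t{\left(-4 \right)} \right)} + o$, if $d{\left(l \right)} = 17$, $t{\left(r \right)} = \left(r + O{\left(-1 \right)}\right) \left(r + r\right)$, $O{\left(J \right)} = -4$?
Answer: $-44697$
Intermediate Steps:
$t{\left(r \right)} = 2 r \left(-4 + r\right)$ ($t{\left(r \right)} = \left(r - 4\right) \left(r + r\right) = \left(-4 + r\right) 2 r = 2 r \left(-4 + r\right)$)
$d{\left(t{\left(-4 \right)} \right)} + o = 17 - 44714 = -44697$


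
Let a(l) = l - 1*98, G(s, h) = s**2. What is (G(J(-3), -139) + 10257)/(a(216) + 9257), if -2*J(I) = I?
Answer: 13679/12500 ≈ 1.0943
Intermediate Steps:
J(I) = -I/2
a(l) = -98 + l (a(l) = l - 98 = -98 + l)
(G(J(-3), -139) + 10257)/(a(216) + 9257) = ((-1/2*(-3))**2 + 10257)/((-98 + 216) + 9257) = ((3/2)**2 + 10257)/(118 + 9257) = (9/4 + 10257)/9375 = (41037/4)*(1/9375) = 13679/12500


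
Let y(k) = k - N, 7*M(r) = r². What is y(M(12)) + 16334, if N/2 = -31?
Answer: 114916/7 ≈ 16417.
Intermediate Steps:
N = -62 (N = 2*(-31) = -62)
M(r) = r²/7
y(k) = 62 + k (y(k) = k - 1*(-62) = k + 62 = 62 + k)
y(M(12)) + 16334 = (62 + (⅐)*12²) + 16334 = (62 + (⅐)*144) + 16334 = (62 + 144/7) + 16334 = 578/7 + 16334 = 114916/7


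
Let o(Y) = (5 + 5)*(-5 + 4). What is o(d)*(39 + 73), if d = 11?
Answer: -1120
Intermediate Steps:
o(Y) = -10 (o(Y) = 10*(-1) = -10)
o(d)*(39 + 73) = -10*(39 + 73) = -10*112 = -1120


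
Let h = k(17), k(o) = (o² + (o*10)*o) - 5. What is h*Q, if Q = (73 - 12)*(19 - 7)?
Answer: 2323368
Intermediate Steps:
k(o) = -5 + 11*o² (k(o) = (o² + (10*o)*o) - 5 = (o² + 10*o²) - 5 = 11*o² - 5 = -5 + 11*o²)
Q = 732 (Q = 61*12 = 732)
h = 3174 (h = -5 + 11*17² = -5 + 11*289 = -5 + 3179 = 3174)
h*Q = 3174*732 = 2323368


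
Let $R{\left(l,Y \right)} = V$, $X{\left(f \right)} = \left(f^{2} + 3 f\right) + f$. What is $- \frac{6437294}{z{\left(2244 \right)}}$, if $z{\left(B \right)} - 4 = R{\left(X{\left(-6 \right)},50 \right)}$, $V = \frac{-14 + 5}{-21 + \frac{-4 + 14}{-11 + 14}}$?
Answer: $- \frac{341176582}{239} \approx -1.4275 \cdot 10^{6}$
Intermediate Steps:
$X{\left(f \right)} = f^{2} + 4 f$
$V = \frac{27}{53}$ ($V = - \frac{9}{-21 + \frac{10}{3}} = - \frac{9}{- \frac{53}{3}} = \left(-9\right) \left(- \frac{3}{53}\right) = \frac{27}{53} \approx 0.50943$)
$R{\left(l,Y \right)} = \frac{27}{53}$
$z{\left(B \right)} = \frac{239}{53}$ ($z{\left(B \right)} = 4 + \frac{27}{53} = \frac{239}{53}$)
$- \frac{6437294}{z{\left(2244 \right)}} = - \frac{6437294}{\frac{239}{53}} = \left(-6437294\right) \frac{53}{239} = - \frac{341176582}{239}$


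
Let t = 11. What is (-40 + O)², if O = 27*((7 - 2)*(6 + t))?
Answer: 5085025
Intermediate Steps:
O = 2295 (O = 27*((7 - 2)*(6 + 11)) = 27*(5*17) = 27*85 = 2295)
(-40 + O)² = (-40 + 2295)² = 2255² = 5085025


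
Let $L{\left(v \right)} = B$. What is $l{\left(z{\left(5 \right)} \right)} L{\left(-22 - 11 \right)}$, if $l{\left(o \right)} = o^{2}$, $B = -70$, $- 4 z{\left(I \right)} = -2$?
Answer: $- \frac{35}{2} \approx -17.5$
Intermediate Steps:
$z{\left(I \right)} = \frac{1}{2}$ ($z{\left(I \right)} = \left(- \frac{1}{4}\right) \left(-2\right) = \frac{1}{2}$)
$L{\left(v \right)} = -70$
$l{\left(z{\left(5 \right)} \right)} L{\left(-22 - 11 \right)} = \left(\frac{1}{2}\right)^{2} \left(-70\right) = \frac{1}{4} \left(-70\right) = - \frac{35}{2}$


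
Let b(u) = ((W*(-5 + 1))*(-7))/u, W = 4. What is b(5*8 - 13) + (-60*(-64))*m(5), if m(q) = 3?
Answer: 311152/27 ≈ 11524.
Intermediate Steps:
b(u) = 112/u (b(u) = ((4*(-5 + 1))*(-7))/u = ((4*(-4))*(-7))/u = (-16*(-7))/u = 112/u)
b(5*8 - 13) + (-60*(-64))*m(5) = 112/(5*8 - 13) - 60*(-64)*3 = 112/(40 - 13) + 3840*3 = 112/27 + 11520 = 311152/27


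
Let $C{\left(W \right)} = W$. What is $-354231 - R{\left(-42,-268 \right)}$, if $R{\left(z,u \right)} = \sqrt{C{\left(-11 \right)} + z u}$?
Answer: $-354231 - \sqrt{11245} \approx -3.5434 \cdot 10^{5}$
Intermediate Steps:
$R{\left(z,u \right)} = \sqrt{-11 + u z}$ ($R{\left(z,u \right)} = \sqrt{-11 + z u} = \sqrt{-11 + u z}$)
$-354231 - R{\left(-42,-268 \right)} = -354231 - \sqrt{-11 - -11256} = -354231 - \sqrt{-11 + 11256} = -354231 - \sqrt{11245}$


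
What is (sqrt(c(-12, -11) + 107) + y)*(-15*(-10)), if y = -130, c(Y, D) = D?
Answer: -19500 + 600*sqrt(6) ≈ -18030.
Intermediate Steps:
(sqrt(c(-12, -11) + 107) + y)*(-15*(-10)) = (sqrt(-11 + 107) - 130)*(-15*(-10)) = (sqrt(96) - 130)*150 = (4*sqrt(6) - 130)*150 = (-130 + 4*sqrt(6))*150 = -19500 + 600*sqrt(6)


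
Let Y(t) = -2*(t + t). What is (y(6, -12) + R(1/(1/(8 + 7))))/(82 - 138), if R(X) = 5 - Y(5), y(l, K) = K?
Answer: -13/56 ≈ -0.23214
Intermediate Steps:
Y(t) = -4*t
R(X) = 25 (R(X) = 5 - (-4)*5 = 5 - 1*(-20) = 5 + 20 = 25)
(y(6, -12) + R(1/(1/(8 + 7))))/(82 - 138) = (-12 + 25)/(82 - 138) = 13/(-56) = 13*(-1/56) = -13/56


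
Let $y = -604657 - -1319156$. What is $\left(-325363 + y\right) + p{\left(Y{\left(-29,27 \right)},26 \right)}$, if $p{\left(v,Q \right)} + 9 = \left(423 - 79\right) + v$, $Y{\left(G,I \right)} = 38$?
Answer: $389509$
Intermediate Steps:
$p{\left(v,Q \right)} = 335 + v$ ($p{\left(v,Q \right)} = -9 + \left(\left(423 - 79\right) + v\right) = -9 + \left(344 + v\right) = 335 + v$)
$y = 714499$ ($y = -604657 + 1319156 = 714499$)
$\left(-325363 + y\right) + p{\left(Y{\left(-29,27 \right)},26 \right)} = \left(-325363 + 714499\right) + \left(335 + 38\right) = 389136 + 373 = 389509$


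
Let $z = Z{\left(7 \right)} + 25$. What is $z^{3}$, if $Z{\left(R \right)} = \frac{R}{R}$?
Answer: $17576$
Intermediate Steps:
$Z{\left(R \right)} = 1$
$z = 26$ ($z = 1 + 25 = 26$)
$z^{3} = 26^{3} = 17576$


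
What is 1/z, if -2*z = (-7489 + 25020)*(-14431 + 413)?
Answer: 1/122874779 ≈ 8.1384e-9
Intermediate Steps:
z = 122874779 (z = -(-7489 + 25020)*(-14431 + 413)/2 = -17531*(-14018)/2 = -½*(-245749558) = 122874779)
1/z = 1/122874779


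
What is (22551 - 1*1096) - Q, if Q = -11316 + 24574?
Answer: 8197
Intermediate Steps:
Q = 13258
(22551 - 1*1096) - Q = (22551 - 1*1096) - 1*13258 = (22551 - 1096) - 13258 = 21455 - 13258 = 8197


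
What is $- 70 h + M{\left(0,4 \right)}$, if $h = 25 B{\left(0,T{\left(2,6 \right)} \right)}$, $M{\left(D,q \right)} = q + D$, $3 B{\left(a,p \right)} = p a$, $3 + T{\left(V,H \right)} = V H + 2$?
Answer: $4$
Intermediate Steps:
$T{\left(V,H \right)} = -1 + H V$ ($T{\left(V,H \right)} = -3 + \left(V H + 2\right) = -3 + \left(H V + 2\right) = -3 + \left(2 + H V\right) = -1 + H V$)
$B{\left(a,p \right)} = \frac{a p}{3}$ ($B{\left(a,p \right)} = \frac{p a}{3} = \frac{a p}{3}$)
$M{\left(D,q \right)} = D + q$
$h = 0$ ($h = 25 \cdot \frac{1}{3} \cdot 0 \left(-1 + 6 \cdot 2\right) = 25 \cdot \frac{1}{3} \cdot 0 \left(-1 + 12\right) = 25 \cdot \frac{1}{3} \cdot 0 \cdot 11 = 25 \cdot 0 = 0$)
$- 70 h + M{\left(0,4 \right)} = \left(-70\right) 0 + \left(0 + 4\right) = 0 + 4 = 4$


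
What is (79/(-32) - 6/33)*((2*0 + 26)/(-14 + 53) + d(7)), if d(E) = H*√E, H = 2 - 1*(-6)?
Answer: -311/176 - 933*√7/44 ≈ -57.869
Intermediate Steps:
H = 8 (H = 2 + 6 = 8)
d(E) = 8*√E
(79/(-32) - 6/33)*((2*0 + 26)/(-14 + 53) + d(7)) = (79/(-32) - 6/33)*((2*0 + 26)/(-14 + 53) + 8*√7) = (79*(-1/32) - 6*1/33)*((0 + 26)/39 + 8*√7) = (-79/32 - 2/11)*(26*(1/39) + 8*√7) = -933*(⅔ + 8*√7)/352 = -311/176 - 933*√7/44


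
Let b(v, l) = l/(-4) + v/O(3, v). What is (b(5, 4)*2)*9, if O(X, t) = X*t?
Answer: -12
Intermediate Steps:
b(v, l) = ⅓ - l/4 (b(v, l) = l/(-4) + v/((3*v)) = l*(-¼) + v*(1/(3*v)) = -l/4 + ⅓ = ⅓ - l/4)
(b(5, 4)*2)*9 = ((⅓ - ¼*4)*2)*9 = ((⅓ - 1)*2)*9 = -⅔*2*9 = -4/3*9 = -12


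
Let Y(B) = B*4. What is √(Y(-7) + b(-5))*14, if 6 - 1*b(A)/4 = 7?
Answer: 56*I*√2 ≈ 79.196*I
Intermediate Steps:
Y(B) = 4*B
b(A) = -4 (b(A) = 24 - 4*7 = 24 - 28 = -4)
√(Y(-7) + b(-5))*14 = √(4*(-7) - 4)*14 = √(-28 - 4)*14 = √(-32)*14 = (4*I*√2)*14 = 56*I*√2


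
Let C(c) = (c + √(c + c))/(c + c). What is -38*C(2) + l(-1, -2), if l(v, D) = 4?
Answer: -34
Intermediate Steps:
C(c) = (c + √2*√c)/(2*c) (C(c) = (c + √(2*c))/((2*c)) = (c + √2*√c)*(1/(2*c)) = (c + √2*√c)/(2*c))
-38*C(2) + l(-1, -2) = -38*(½ + √2/(2*√2)) + 4 = -38*(½ + √2*(√2/2)/2) + 4 = -38*(½ + ½) + 4 = -38*1 + 4 = -38 + 4 = -34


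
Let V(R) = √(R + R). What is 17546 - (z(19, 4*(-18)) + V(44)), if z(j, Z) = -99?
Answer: 17645 - 2*√22 ≈ 17636.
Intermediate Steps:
V(R) = √2*√R (V(R) = √(2*R) = √2*√R)
17546 - (z(19, 4*(-18)) + V(44)) = 17546 - (-99 + √2*√44) = 17546 - (-99 + √2*(2*√11)) = 17546 - (-99 + 2*√22) = 17546 + (99 - 2*√22) = 17645 - 2*√22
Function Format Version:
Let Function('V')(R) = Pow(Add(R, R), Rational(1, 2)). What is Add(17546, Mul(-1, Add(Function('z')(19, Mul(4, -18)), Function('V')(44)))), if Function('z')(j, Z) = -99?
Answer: Add(17645, Mul(-2, Pow(22, Rational(1, 2)))) ≈ 17636.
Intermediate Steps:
Function('V')(R) = Mul(Pow(2, Rational(1, 2)), Pow(R, Rational(1, 2))) (Function('V')(R) = Pow(Mul(2, R), Rational(1, 2)) = Mul(Pow(2, Rational(1, 2)), Pow(R, Rational(1, 2))))
Add(17546, Mul(-1, Add(Function('z')(19, Mul(4, -18)), Function('V')(44)))) = Add(17546, Mul(-1, Add(-99, Mul(Pow(2, Rational(1, 2)), Pow(44, Rational(1, 2)))))) = Add(17546, Mul(-1, Add(-99, Mul(Pow(2, Rational(1, 2)), Mul(2, Pow(11, Rational(1, 2))))))) = Add(17546, Mul(-1, Add(-99, Mul(2, Pow(22, Rational(1, 2)))))) = Add(17546, Add(99, Mul(-2, Pow(22, Rational(1, 2))))) = Add(17645, Mul(-2, Pow(22, Rational(1, 2))))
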